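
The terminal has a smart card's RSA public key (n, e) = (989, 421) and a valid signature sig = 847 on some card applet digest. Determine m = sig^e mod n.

sig^2 ≡ 847^2 = 717409 ≡ 384
sig^4 ≡ 384^2 = 147456 ≡ 95
sig^8 ≡ 95^2 = 9025 ≡ 124
sig^16 ≡ 124^2 = 15376 ≡ 541
sig^32 ≡ 541^2 = 292681 ≡ 926
sig^64 ≡ 926^2 = 857476 ≡ 13
sig^128 ≡ 13^2 = 169
sig^256 ≡ 169^2 = 28561 ≡ 869
421 = 256 + 128 + 32 + 4 + 1, so sig^421 ≡ 869·169·926·95·847 ≡ 718 (mod 989)

718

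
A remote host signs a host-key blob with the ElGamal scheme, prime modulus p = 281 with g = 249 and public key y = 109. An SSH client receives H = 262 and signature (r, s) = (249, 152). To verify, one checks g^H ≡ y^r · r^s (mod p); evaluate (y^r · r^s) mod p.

109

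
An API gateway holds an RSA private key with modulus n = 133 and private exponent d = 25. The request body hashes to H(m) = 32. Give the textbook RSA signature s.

67

(H(m))^25 mod 133 = 67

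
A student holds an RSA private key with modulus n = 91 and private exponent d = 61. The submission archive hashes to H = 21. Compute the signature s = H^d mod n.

H^2 ≡ 21^2 = 441 ≡ 77
H^4 ≡ 77^2 = 5929 ≡ 14
H^8 ≡ 14^2 = 196 ≡ 14
H^16 ≡ 14^2 = 196 ≡ 14
H^32 ≡ 14^2 = 196 ≡ 14
61 = 32 + 16 + 8 + 4 + 1, so H^61 ≡ 14·14·14·14·21 ≡ 21 (mod 91)

21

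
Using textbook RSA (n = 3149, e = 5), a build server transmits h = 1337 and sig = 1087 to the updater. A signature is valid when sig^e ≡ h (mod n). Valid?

yes

Squares mod 3149: sig^1≡1087, sig^2≡694, sig^4≡2988
5 = 4 + 1, so sig^5 ≡ 2988·1087 ≡ 1337 (mod 3149)
1337 = h, so the signature checks out.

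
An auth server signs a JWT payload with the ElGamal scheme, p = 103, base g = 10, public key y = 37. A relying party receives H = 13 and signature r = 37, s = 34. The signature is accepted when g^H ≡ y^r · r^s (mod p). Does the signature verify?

Left side g^H mod p:
10^2 = 100
10^4 ≡ 100^2 = 10000 ≡ 9
10^8 ≡ 9^2 = 81
13 = 8 + 4 + 1, so 10^13 ≡ 81·9·10 ≡ 80 (mod 103)
Right side y^r · r^s mod p:
37^2 = 1369 ≡ 30
37^4 ≡ 30^2 = 900 ≡ 76
37^8 ≡ 76^2 = 5776 ≡ 8
37^16 ≡ 8^2 = 64
37^32 ≡ 64^2 = 4096 ≡ 79
37 = 32 + 4 + 1, so 37^37 ≡ 79·76·37 ≡ 80 (mod 103)
37^2 = 1369 ≡ 30
37^4 ≡ 30^2 = 900 ≡ 76
37^8 ≡ 76^2 = 5776 ≡ 8
37^16 ≡ 8^2 = 64
37^32 ≡ 64^2 = 4096 ≡ 79
34 = 32 + 2, so 37^34 ≡ 79·30 ≡ 1 (mod 103)
80·1 = 80 ≡ 80 (mod 103)
80 ≡ 80 (mod 103), so the signature is genuine.

verifies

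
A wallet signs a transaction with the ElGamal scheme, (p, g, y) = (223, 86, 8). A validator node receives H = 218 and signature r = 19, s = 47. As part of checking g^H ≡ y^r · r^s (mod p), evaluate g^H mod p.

Squares mod 223: 86^1≡86, 86^2≡37, 86^4≡31, 86^8≡69, 86^16≡78, 86^32≡63, 86^64≡178, 86^128≡18
218 = 128 + 64 + 16 + 8 + 2, so 86^218 ≡ 18·178·78·69·37 ≡ 36 (mod 223)

36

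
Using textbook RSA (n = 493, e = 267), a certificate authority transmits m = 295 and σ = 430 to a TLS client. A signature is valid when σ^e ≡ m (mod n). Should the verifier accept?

σ^2 ≡ 430^2 = 184900 ≡ 25
σ^4 ≡ 25^2 = 625 ≡ 132
σ^8 ≡ 132^2 = 17424 ≡ 169
σ^16 ≡ 169^2 = 28561 ≡ 460
σ^32 ≡ 460^2 = 211600 ≡ 103
σ^64 ≡ 103^2 = 10609 ≡ 256
σ^128 ≡ 256^2 = 65536 ≡ 460
σ^256 ≡ 460^2 = 211600 ≡ 103
267 = 256 + 8 + 2 + 1, so σ^267 ≡ 103·169·25·430 ≡ 198 (mod 493)
198 ≠ 295, so verification fails.

reject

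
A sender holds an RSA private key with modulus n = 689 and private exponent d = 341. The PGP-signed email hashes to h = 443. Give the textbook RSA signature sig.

h^2 ≡ 443^2 = 196249 ≡ 573
h^4 ≡ 573^2 = 328329 ≡ 365
h^8 ≡ 365^2 = 133225 ≡ 248
h^16 ≡ 248^2 = 61504 ≡ 183
h^32 ≡ 183^2 = 33489 ≡ 417
h^64 ≡ 417^2 = 173889 ≡ 261
h^128 ≡ 261^2 = 68121 ≡ 599
h^256 ≡ 599^2 = 358801 ≡ 521
341 = 256 + 64 + 16 + 4 + 1, so h^341 ≡ 521·261·183·365·443 ≡ 508 (mod 689)

508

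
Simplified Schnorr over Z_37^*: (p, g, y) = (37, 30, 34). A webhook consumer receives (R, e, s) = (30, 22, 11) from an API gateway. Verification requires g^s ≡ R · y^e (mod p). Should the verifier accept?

accept

g^s mod p:
30^2 = 900 ≡ 12
30^4 ≡ 12^2 = 144 ≡ 33
30^8 ≡ 33^2 = 1089 ≡ 16
11 = 8 + 2 + 1, so 30^11 ≡ 16·12·30 ≡ 25 (mod 37)
R · y^e mod p:
34^2 = 1156 ≡ 9
34^4 ≡ 9^2 = 81 ≡ 7
34^8 ≡ 7^2 = 49 ≡ 12
34^16 ≡ 12^2 = 144 ≡ 33
22 = 16 + 4 + 2, so 34^22 ≡ 33·7·9 ≡ 7 (mod 37)
30·7 = 210 ≡ 25 (mod 37)
25 ≡ 25 (mod 37); signature holds.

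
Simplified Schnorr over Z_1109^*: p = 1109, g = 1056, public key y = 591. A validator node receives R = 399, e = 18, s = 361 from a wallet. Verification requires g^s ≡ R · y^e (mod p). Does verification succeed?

g^s mod p:
1056^361 mod 1109 = 273
R · y^e mod p:
591^18 mod 1109 = 526
399·526 = 209874 ≡ 273 (mod 1109)
273 ≡ 273 (mod 1109); signature holds.

passes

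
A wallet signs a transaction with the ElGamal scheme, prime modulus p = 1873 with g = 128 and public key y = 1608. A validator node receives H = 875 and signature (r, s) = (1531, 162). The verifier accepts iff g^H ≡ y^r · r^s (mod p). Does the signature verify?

does not verify

Left side g^H mod p:
128^2 = 16384 ≡ 1400
128^4 ≡ 1400^2 = 1960000 ≡ 842
128^8 ≡ 842^2 = 708964 ≡ 970
128^16 ≡ 970^2 = 940900 ≡ 654
128^32 ≡ 654^2 = 427716 ≡ 672
128^64 ≡ 672^2 = 451584 ≡ 191
128^128 ≡ 191^2 = 36481 ≡ 894
128^256 ≡ 894^2 = 799236 ≡ 1338
128^512 ≡ 1338^2 = 1790244 ≡ 1529
875 = 512 + 256 + 64 + 32 + 8 + 2 + 1, so 128^875 ≡ 1529·1338·191·672·970·1400·128 ≡ 595 (mod 1873)
Right side y^r · r^s mod p:
1608^2 = 2585664 ≡ 924
1608^4 ≡ 924^2 = 853776 ≡ 1561
1608^8 ≡ 1561^2 = 2436721 ≡ 1821
1608^16 ≡ 1821^2 = 3316041 ≡ 831
1608^32 ≡ 831^2 = 690561 ≡ 1297
1608^64 ≡ 1297^2 = 1682209 ≡ 255
1608^128 ≡ 255^2 = 65025 ≡ 1343
1608^256 ≡ 1343^2 = 1803649 ≡ 1823
1608^512 ≡ 1823^2 = 3323329 ≡ 627
1608^1024 ≡ 627^2 = 393129 ≡ 1672
1531 = 1024 + 256 + 128 + 64 + 32 + 16 + 8 + 2 + 1, so 1608^1531 ≡ 1672·1823·1343·255·1297·831·1821·924·1608 ≡ 1871 (mod 1873)
1531^2 = 2343961 ≡ 838
1531^4 ≡ 838^2 = 702244 ≡ 1742
1531^8 ≡ 1742^2 = 3034564 ≡ 304
1531^16 ≡ 304^2 = 92416 ≡ 639
1531^32 ≡ 639^2 = 408321 ≡ 7
1531^64 ≡ 7^2 = 49
1531^128 ≡ 49^2 = 2401 ≡ 528
162 = 128 + 32 + 2, so 1531^162 ≡ 528·7·838 ≡ 1179 (mod 1873)
1871·1179 = 2205909 ≡ 1388 (mod 1873)
595 ≠ 1388, so verification fails.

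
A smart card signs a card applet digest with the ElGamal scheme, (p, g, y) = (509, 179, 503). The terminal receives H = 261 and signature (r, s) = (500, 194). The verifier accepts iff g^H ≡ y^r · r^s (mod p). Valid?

no

Left side g^H mod p:
Squares mod 509: 179^1≡179, 179^2≡483, 179^4≡167, 179^8≡403, 179^16≡38, 179^32≡426, 179^64≡272, 179^128≡179, 179^256≡483
261 = 256 + 4 + 1, so 179^261 ≡ 483·167·179 ≡ 25 (mod 509)
Right side y^r · r^s mod p:
Squares mod 509: 503^1≡503, 503^2≡36, 503^4≡278, 503^8≡425, 503^16≡439, 503^32≡319, 503^64≡470, 503^128≡503, 503^256≡36
500 = 256 + 128 + 64 + 32 + 16 + 4, so 503^500 ≡ 36·503·470·319·439·278 ≡ 103 (mod 509)
Squares mod 509: 500^1≡500, 500^2≡81, 500^4≡453, 500^8≡82, 500^16≡107, 500^32≡251, 500^64≡394, 500^128≡500
194 = 128 + 64 + 2, so 500^194 ≡ 500·394·81 ≡ 359 (mod 509)
103·359 = 36977 ≡ 329 (mod 509)
25 ≠ 329, so verification fails.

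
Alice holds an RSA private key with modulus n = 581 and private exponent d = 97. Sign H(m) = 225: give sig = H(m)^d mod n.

(H(m))^97 mod 581 = 113

113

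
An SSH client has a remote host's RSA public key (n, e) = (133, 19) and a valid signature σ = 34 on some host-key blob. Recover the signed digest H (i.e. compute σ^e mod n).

34

Squares mod 133: σ^1≡34, σ^2≡92, σ^4≡85, σ^8≡43, σ^16≡120
19 = 16 + 2 + 1, so σ^19 ≡ 120·92·34 ≡ 34 (mod 133)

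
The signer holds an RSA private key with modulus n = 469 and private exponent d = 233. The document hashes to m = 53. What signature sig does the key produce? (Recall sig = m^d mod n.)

m^2 ≡ 53^2 = 2809 ≡ 464
m^4 ≡ 464^2 = 215296 ≡ 25
m^8 ≡ 25^2 = 625 ≡ 156
m^16 ≡ 156^2 = 24336 ≡ 417
m^32 ≡ 417^2 = 173889 ≡ 359
m^64 ≡ 359^2 = 128881 ≡ 375
m^128 ≡ 375^2 = 140625 ≡ 394
233 = 128 + 64 + 32 + 8 + 1, so m^233 ≡ 394·375·359·156·53 ≡ 72 (mod 469)

72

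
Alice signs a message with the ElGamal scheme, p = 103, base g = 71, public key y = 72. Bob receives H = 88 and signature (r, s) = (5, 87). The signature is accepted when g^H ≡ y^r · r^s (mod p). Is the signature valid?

invalid

Left side g^H mod p:
71^2 = 5041 ≡ 97
71^4 ≡ 97^2 = 9409 ≡ 36
71^8 ≡ 36^2 = 1296 ≡ 60
71^16 ≡ 60^2 = 3600 ≡ 98
71^32 ≡ 98^2 = 9604 ≡ 25
71^64 ≡ 25^2 = 625 ≡ 7
88 = 64 + 16 + 8, so 71^88 ≡ 7·98·60 ≡ 63 (mod 103)
Right side y^r · r^s mod p:
72^2 = 5184 ≡ 34
72^4 ≡ 34^2 = 1156 ≡ 23
5 = 4 + 1, so 72^5 ≡ 23·72 ≡ 8 (mod 103)
5^2 = 25
5^4 ≡ 25^2 = 625 ≡ 7
5^8 ≡ 7^2 = 49
5^16 ≡ 49^2 = 2401 ≡ 32
5^32 ≡ 32^2 = 1024 ≡ 97
5^64 ≡ 97^2 = 9409 ≡ 36
87 = 64 + 16 + 4 + 2 + 1, so 5^87 ≡ 36·32·7·25·5 ≡ 42 (mod 103)
8·42 = 336 ≡ 27 (mod 103)
63 ≠ 27, so verification fails.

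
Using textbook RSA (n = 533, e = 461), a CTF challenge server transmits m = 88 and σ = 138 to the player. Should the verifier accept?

Squares mod 533: σ^1≡138, σ^2≡389, σ^4≡482, σ^8≡469, σ^16≡365, σ^32≡508, σ^64≡92, σ^128≡469, σ^256≡365
461 = 256 + 128 + 64 + 8 + 4 + 1, so σ^461 ≡ 365·469·92·469·482·138 ≡ 190 (mod 533)
The recovered value 190 does not match the digest 88.

reject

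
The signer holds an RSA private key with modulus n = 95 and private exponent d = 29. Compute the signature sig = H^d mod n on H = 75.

75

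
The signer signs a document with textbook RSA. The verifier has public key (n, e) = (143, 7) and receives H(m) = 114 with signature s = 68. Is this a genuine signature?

Squares mod 143: s^1≡68, s^2≡48, s^4≡16
7 = 4 + 2 + 1, so s^7 ≡ 16·48·68 ≡ 29 (mod 143)
The recovered value 29 does not match the digest 114.

forged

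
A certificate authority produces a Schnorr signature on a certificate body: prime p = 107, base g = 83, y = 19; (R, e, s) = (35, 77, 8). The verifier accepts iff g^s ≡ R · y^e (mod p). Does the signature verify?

g^s mod p:
Squares mod 107: 83^1≡83, 83^2≡41, 83^4≡76, 83^8≡105
83^8 ≡ 105 (mod 107)
R · y^e mod p:
Squares mod 107: 19^1≡19, 19^2≡40, 19^4≡102, 19^8≡25, 19^16≡90, 19^32≡75, 19^64≡61
77 = 64 + 8 + 4 + 1, so 19^77 ≡ 61·25·102·19 ≡ 3 (mod 107)
35·3 = 105 ≡ 105 (mod 107)
105 ≡ 105 (mod 107); signature holds.

verifies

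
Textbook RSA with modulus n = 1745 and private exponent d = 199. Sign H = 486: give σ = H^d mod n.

1436

Squares mod 1745: H^1≡486, H^2≡621, H^4≡1741, H^8≡16, H^16≡256, H^32≡971, H^64≡541, H^128≡1266
199 = 128 + 64 + 4 + 2 + 1, so H^199 ≡ 1266·541·1741·621·486 ≡ 1436 (mod 1745)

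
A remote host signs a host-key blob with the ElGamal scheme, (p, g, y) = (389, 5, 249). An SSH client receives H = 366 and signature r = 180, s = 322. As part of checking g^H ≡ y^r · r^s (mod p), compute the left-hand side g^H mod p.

113

5^2 = 25
5^4 ≡ 25^2 = 625 ≡ 236
5^8 ≡ 236^2 = 55696 ≡ 69
5^16 ≡ 69^2 = 4761 ≡ 93
5^32 ≡ 93^2 = 8649 ≡ 91
5^64 ≡ 91^2 = 8281 ≡ 112
5^128 ≡ 112^2 = 12544 ≡ 96
5^256 ≡ 96^2 = 9216 ≡ 269
366 = 256 + 64 + 32 + 8 + 4 + 2, so 5^366 ≡ 269·112·91·69·236·25 ≡ 113 (mod 389)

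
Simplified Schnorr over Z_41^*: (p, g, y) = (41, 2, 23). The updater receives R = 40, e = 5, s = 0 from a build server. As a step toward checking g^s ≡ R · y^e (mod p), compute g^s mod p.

2^0 mod 41 = 1

1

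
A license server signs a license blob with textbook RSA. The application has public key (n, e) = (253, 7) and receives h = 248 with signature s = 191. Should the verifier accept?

reject

s^7 mod 253 = 5
The recovered value 5 does not match the digest 248.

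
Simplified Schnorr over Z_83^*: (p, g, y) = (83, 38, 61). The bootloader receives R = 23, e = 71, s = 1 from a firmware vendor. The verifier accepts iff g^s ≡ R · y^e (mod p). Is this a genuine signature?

forged

g^s mod p:
38^1 mod 83 = 38
R · y^e mod p:
61^2 = 3721 ≡ 69
61^4 ≡ 69^2 = 4761 ≡ 30
61^8 ≡ 30^2 = 900 ≡ 70
61^16 ≡ 70^2 = 4900 ≡ 3
61^32 ≡ 3^2 = 9
61^64 ≡ 9^2 = 81
71 = 64 + 4 + 2 + 1, so 61^71 ≡ 81·30·69·61 ≡ 29 (mod 83)
23·29 = 667 ≡ 3 (mod 83)
38 ≠ 3; the check fails.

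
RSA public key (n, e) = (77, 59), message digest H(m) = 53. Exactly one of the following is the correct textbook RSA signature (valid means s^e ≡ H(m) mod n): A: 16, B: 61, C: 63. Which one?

A

Candidate A: Squares mod 77: 16^1≡16, 16^2≡25, 16^4≡9, 16^8≡4, 16^16≡16, 16^32≡25; 59 = 32 + 16 + 8 + 2 + 1, so 16^59 ≡ 25·16·4·25·16 ≡ 53 (mod 77)
  → matches H(m) = 53
Candidate B: Squares mod 77: 61^1≡61, 61^2≡25, 61^4≡9, 61^8≡4, 61^16≡16, 61^32≡25; 59 = 32 + 16 + 8 + 2 + 1, so 61^59 ≡ 25·16·4·25·61 ≡ 24 (mod 77)
Candidate C: Squares mod 77: 63^1≡63, 63^2≡42, 63^4≡70, 63^8≡49, 63^16≡14, 63^32≡42; 59 = 32 + 16 + 8 + 2 + 1, so 63^59 ≡ 42·14·49·42·63 ≡ 7 (mod 77)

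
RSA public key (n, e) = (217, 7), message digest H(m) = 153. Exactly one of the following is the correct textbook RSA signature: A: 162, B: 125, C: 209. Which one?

Candidate A: Squares mod 217: 162^1≡162, 162^2≡204, 162^4≡169; 7 = 4 + 2 + 1, so 162^7 ≡ 169·204·162 ≡ 183 (mod 217)
Candidate B: Squares mod 217: 125^1≡125, 125^2≡1, 125^4≡1; 7 = 4 + 2 + 1, so 125^7 ≡ 1·1·125 ≡ 125 (mod 217)
Candidate C: Squares mod 217: 209^1≡209, 209^2≡64, 209^4≡190; 7 = 4 + 2 + 1, so 209^7 ≡ 190·64·209 ≡ 153 (mod 217)
  → matches H(m) = 153

C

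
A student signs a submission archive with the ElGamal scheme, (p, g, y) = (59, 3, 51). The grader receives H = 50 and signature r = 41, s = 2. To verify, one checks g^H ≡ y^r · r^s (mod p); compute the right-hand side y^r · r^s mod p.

5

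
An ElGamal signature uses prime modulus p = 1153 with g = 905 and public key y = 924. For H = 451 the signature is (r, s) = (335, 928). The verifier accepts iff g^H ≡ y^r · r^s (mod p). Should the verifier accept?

accept

Left side g^H mod p:
905^2 = 819025 ≡ 395
905^4 ≡ 395^2 = 156025 ≡ 370
905^8 ≡ 370^2 = 136900 ≡ 846
905^16 ≡ 846^2 = 715716 ≡ 856
905^32 ≡ 856^2 = 732736 ≡ 581
905^64 ≡ 581^2 = 337561 ≡ 885
905^128 ≡ 885^2 = 783225 ≡ 338
905^256 ≡ 338^2 = 114244 ≡ 97
451 = 256 + 128 + 64 + 2 + 1, so 905^451 ≡ 97·338·885·395·905 ≡ 283 (mod 1153)
Right side y^r · r^s mod p:
924^2 = 853776 ≡ 556
924^4 ≡ 556^2 = 309136 ≡ 132
924^8 ≡ 132^2 = 17424 ≡ 129
924^16 ≡ 129^2 = 16641 ≡ 499
924^32 ≡ 499^2 = 249001 ≡ 1106
924^64 ≡ 1106^2 = 1223236 ≡ 1056
924^128 ≡ 1056^2 = 1115136 ≡ 185
924^256 ≡ 185^2 = 34225 ≡ 788
335 = 256 + 64 + 8 + 4 + 2 + 1, so 924^335 ≡ 788·1056·129·132·556·924 ≡ 374 (mod 1153)
335^2 = 112225 ≡ 384
335^4 ≡ 384^2 = 147456 ≡ 1025
335^8 ≡ 1025^2 = 1050625 ≡ 242
335^16 ≡ 242^2 = 58564 ≡ 914
335^32 ≡ 914^2 = 835396 ≡ 624
335^64 ≡ 624^2 = 389376 ≡ 815
335^128 ≡ 815^2 = 664225 ≡ 97
335^256 ≡ 97^2 = 9409 ≡ 185
335^512 ≡ 185^2 = 34225 ≡ 788
928 = 512 + 256 + 128 + 32, so 335^928 ≡ 788·185·97·624 ≡ 47 (mod 1153)
374·47 = 17578 ≡ 283 (mod 1153)
283 ≡ 283 (mod 1153), so the signature is genuine.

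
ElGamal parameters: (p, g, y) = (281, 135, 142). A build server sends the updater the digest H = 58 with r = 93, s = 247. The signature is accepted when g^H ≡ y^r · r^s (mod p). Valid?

Left side g^H mod p:
135^2 = 18225 ≡ 241
135^4 ≡ 241^2 = 58081 ≡ 195
135^8 ≡ 195^2 = 38025 ≡ 90
135^16 ≡ 90^2 = 8100 ≡ 232
135^32 ≡ 232^2 = 53824 ≡ 153
58 = 32 + 16 + 8 + 2, so 135^58 ≡ 153·232·90·241 ≡ 274 (mod 281)
Right side y^r · r^s mod p:
142^2 = 20164 ≡ 213
142^4 ≡ 213^2 = 45369 ≡ 128
142^8 ≡ 128^2 = 16384 ≡ 86
142^16 ≡ 86^2 = 7396 ≡ 90
142^32 ≡ 90^2 = 8100 ≡ 232
142^64 ≡ 232^2 = 53824 ≡ 153
93 = 64 + 16 + 8 + 4 + 1, so 142^93 ≡ 153·90·86·128·142 ≡ 214 (mod 281)
93^2 = 8649 ≡ 219
93^4 ≡ 219^2 = 47961 ≡ 191
93^8 ≡ 191^2 = 36481 ≡ 232
93^16 ≡ 232^2 = 53824 ≡ 153
93^32 ≡ 153^2 = 23409 ≡ 86
93^64 ≡ 86^2 = 7396 ≡ 90
93^128 ≡ 90^2 = 8100 ≡ 232
247 = 128 + 64 + 32 + 16 + 4 + 2 + 1, so 93^247 ≡ 232·90·86·153·191·219·93 ≡ 214 (mod 281)
214·214 = 45796 ≡ 274 (mod 281)
274 ≡ 274 (mod 281), so the signature is genuine.

yes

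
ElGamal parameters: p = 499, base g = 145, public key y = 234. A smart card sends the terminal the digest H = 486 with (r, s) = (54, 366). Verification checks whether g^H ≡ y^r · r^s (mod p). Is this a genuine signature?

Left side g^H mod p:
Squares mod 499: 145^1≡145, 145^2≡67, 145^4≡497, 145^8≡4, 145^16≡16, 145^32≡256, 145^64≡167, 145^128≡444, 145^256≡31
486 = 256 + 128 + 64 + 32 + 4 + 2, so 145^486 ≡ 31·444·167·256·497·67 ≡ 187 (mod 499)
Right side y^r · r^s mod p:
Squares mod 499: 234^1≡234, 234^2≡365, 234^4≡491, 234^8≡64, 234^16≡104, 234^32≡337
54 = 32 + 16 + 4 + 2, so 234^54 ≡ 337·104·491·365 ≡ 249 (mod 499)
Squares mod 499: 54^1≡54, 54^2≡421, 54^4≡96, 54^8≡234, 54^16≡365, 54^32≡491, 54^64≡64, 54^128≡104, 54^256≡337
366 = 256 + 64 + 32 + 8 + 4 + 2, so 54^366 ≡ 337·64·491·234·96·421 ≡ 125 (mod 499)
249·125 = 31125 ≡ 187 (mod 499)
187 ≡ 187 (mod 499), so the signature is genuine.

genuine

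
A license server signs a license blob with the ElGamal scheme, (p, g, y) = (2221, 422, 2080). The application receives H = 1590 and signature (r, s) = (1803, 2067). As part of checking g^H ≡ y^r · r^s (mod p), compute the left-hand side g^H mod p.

422^2 = 178084 ≡ 404
422^4 ≡ 404^2 = 163216 ≡ 1083
422^8 ≡ 1083^2 = 1172889 ≡ 201
422^16 ≡ 201^2 = 40401 ≡ 423
422^32 ≡ 423^2 = 178929 ≡ 1249
422^64 ≡ 1249^2 = 1560001 ≡ 859
422^128 ≡ 859^2 = 737881 ≡ 509
422^256 ≡ 509^2 = 259081 ≡ 1445
422^512 ≡ 1445^2 = 2088025 ≡ 285
422^1024 ≡ 285^2 = 81225 ≡ 1269
1590 = 1024 + 512 + 32 + 16 + 4 + 2, so 422^1590 ≡ 1269·285·1249·423·1083·404 ≡ 1309 (mod 2221)

1309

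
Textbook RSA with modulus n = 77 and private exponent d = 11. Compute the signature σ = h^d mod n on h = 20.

20

h^11 mod 77 = 20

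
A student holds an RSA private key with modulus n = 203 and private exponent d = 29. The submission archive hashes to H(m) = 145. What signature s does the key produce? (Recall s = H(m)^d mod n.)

87

(H(m))^29 mod 203 = 87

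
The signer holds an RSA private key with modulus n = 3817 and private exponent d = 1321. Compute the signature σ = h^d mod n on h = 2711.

3404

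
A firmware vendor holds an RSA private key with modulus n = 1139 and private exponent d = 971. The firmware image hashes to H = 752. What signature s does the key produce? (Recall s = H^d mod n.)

829

H^2 ≡ 752^2 = 565504 ≡ 560
H^4 ≡ 560^2 = 313600 ≡ 375
H^8 ≡ 375^2 = 140625 ≡ 528
H^16 ≡ 528^2 = 278784 ≡ 868
H^32 ≡ 868^2 = 753424 ≡ 545
H^64 ≡ 545^2 = 297025 ≡ 885
H^128 ≡ 885^2 = 783225 ≡ 732
H^256 ≡ 732^2 = 535824 ≡ 494
H^512 ≡ 494^2 = 244036 ≡ 290
971 = 512 + 256 + 128 + 64 + 8 + 2 + 1, so H^971 ≡ 290·494·732·885·528·560·752 ≡ 829 (mod 1139)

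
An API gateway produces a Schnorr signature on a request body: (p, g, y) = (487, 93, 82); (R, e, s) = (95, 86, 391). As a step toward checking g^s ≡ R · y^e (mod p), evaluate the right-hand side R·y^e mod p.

82^86 mod 487 = 369
R · y^e ≡ 95·369 = 35055 ≡ 478 (mod 487)

478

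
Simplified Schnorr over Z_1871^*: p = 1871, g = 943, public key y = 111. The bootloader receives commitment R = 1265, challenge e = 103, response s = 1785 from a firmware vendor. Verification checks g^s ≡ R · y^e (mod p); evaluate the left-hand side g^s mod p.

1424

943^2 = 889249 ≡ 524
943^4 ≡ 524^2 = 274576 ≡ 1410
943^8 ≡ 1410^2 = 1988100 ≡ 1098
943^16 ≡ 1098^2 = 1205604 ≡ 680
943^32 ≡ 680^2 = 462400 ≡ 263
943^64 ≡ 263^2 = 69169 ≡ 1813
943^128 ≡ 1813^2 = 3286969 ≡ 1493
943^256 ≡ 1493^2 = 2229049 ≡ 688
943^512 ≡ 688^2 = 473344 ≡ 1852
943^1024 ≡ 1852^2 = 3429904 ≡ 361
1785 = 1024 + 512 + 128 + 64 + 32 + 16 + 8 + 1, so 943^1785 ≡ 361·1852·1493·1813·263·680·1098·943 ≡ 1424 (mod 1871)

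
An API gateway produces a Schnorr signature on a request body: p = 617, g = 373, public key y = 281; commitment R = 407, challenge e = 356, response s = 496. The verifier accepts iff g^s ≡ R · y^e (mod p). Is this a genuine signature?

forged

g^s mod p:
373^2 = 139129 ≡ 304
373^4 ≡ 304^2 = 92416 ≡ 483
373^8 ≡ 483^2 = 233289 ≡ 63
373^16 ≡ 63^2 = 3969 ≡ 267
373^32 ≡ 267^2 = 71289 ≡ 334
373^64 ≡ 334^2 = 111556 ≡ 496
373^128 ≡ 496^2 = 246016 ≡ 450
373^256 ≡ 450^2 = 202500 ≡ 124
496 = 256 + 128 + 64 + 32 + 16, so 373^496 ≡ 124·450·496·334·267 ≡ 358 (mod 617)
R · y^e mod p:
281^2 = 78961 ≡ 602
281^4 ≡ 602^2 = 362404 ≡ 225
281^8 ≡ 225^2 = 50625 ≡ 31
281^16 ≡ 31^2 = 961 ≡ 344
281^32 ≡ 344^2 = 118336 ≡ 489
281^64 ≡ 489^2 = 239121 ≡ 342
281^128 ≡ 342^2 = 116964 ≡ 351
281^256 ≡ 351^2 = 123201 ≡ 418
356 = 256 + 64 + 32 + 4, so 281^356 ≡ 418·342·489·225 ≡ 225 (mod 617)
407·225 = 91575 ≡ 259 (mod 617)
358 ≠ 259; the check fails.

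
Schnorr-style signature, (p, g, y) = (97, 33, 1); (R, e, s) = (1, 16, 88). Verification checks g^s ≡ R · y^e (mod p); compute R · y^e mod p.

1^2 = 1
1^4 ≡ 1^2 = 1
1^8 ≡ 1^2 = 1
1^16 ≡ 1^2 = 1
R · y^e ≡ 1·1 = 1 ≡ 1 (mod 97)

1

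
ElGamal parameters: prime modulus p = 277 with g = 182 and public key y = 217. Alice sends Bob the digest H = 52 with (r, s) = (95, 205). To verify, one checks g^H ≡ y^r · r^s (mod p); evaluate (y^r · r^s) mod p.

217^2 = 47089 ≡ 276
217^4 ≡ 276^2 = 76176 ≡ 1
217^8 ≡ 1^2 = 1
217^16 ≡ 1^2 = 1
217^32 ≡ 1^2 = 1
217^64 ≡ 1^2 = 1
95 = 64 + 16 + 8 + 4 + 2 + 1, so 217^95 ≡ 1·1·1·1·276·217 ≡ 60 (mod 277)
95^2 = 9025 ≡ 161
95^4 ≡ 161^2 = 25921 ≡ 160
95^8 ≡ 160^2 = 25600 ≡ 116
95^16 ≡ 116^2 = 13456 ≡ 160
95^32 ≡ 160^2 = 25600 ≡ 116
95^64 ≡ 116^2 = 13456 ≡ 160
95^128 ≡ 160^2 = 25600 ≡ 116
205 = 128 + 64 + 8 + 4 + 1, so 95^205 ≡ 116·160·116·160·95 ≡ 95 (mod 277)
y^r · r^s ≡ 60·95 = 5700 ≡ 160 (mod 277)

160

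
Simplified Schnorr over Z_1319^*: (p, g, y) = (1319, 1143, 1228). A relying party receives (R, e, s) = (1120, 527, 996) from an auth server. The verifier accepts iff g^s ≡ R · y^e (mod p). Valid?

no

g^s mod p:
1143^996 mod 1319 = 1000
R · y^e mod p:
1228^527 mod 1319 = 16
1120·16 = 17920 ≡ 773 (mod 1319)
1000 ≠ 773; the check fails.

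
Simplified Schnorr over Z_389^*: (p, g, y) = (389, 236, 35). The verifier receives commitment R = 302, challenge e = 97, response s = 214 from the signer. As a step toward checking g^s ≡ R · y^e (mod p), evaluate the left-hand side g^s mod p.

302

Squares mod 389: 236^1≡236, 236^2≡69, 236^4≡93, 236^8≡91, 236^16≡112, 236^32≡96, 236^64≡269, 236^128≡7
214 = 128 + 64 + 16 + 4 + 2, so 236^214 ≡ 7·269·112·93·69 ≡ 302 (mod 389)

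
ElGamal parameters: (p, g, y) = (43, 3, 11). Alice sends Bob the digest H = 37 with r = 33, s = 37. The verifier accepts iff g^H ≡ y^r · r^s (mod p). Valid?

Left side g^H mod p:
3^2 = 9
3^4 ≡ 9^2 = 81 ≡ 38
3^8 ≡ 38^2 = 1444 ≡ 25
3^16 ≡ 25^2 = 625 ≡ 23
3^32 ≡ 23^2 = 529 ≡ 13
37 = 32 + 4 + 1, so 3^37 ≡ 13·38·3 ≡ 20 (mod 43)
Right side y^r · r^s mod p:
11^2 = 121 ≡ 35
11^4 ≡ 35^2 = 1225 ≡ 21
11^8 ≡ 21^2 = 441 ≡ 11
11^16 ≡ 11^2 = 121 ≡ 35
11^32 ≡ 35^2 = 1225 ≡ 21
33 = 32 + 1, so 11^33 ≡ 21·11 ≡ 16 (mod 43)
33^2 = 1089 ≡ 14
33^4 ≡ 14^2 = 196 ≡ 24
33^8 ≡ 24^2 = 576 ≡ 17
33^16 ≡ 17^2 = 289 ≡ 31
33^32 ≡ 31^2 = 961 ≡ 15
37 = 32 + 4 + 1, so 33^37 ≡ 15·24·33 ≡ 12 (mod 43)
16·12 = 192 ≡ 20 (mod 43)
20 ≡ 20 (mod 43), so the signature is genuine.

yes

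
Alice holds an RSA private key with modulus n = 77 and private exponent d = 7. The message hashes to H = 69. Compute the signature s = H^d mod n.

20

H^7 mod 77 = 20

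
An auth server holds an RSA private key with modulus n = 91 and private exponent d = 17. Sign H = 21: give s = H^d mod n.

H^2 ≡ 21^2 = 441 ≡ 77
H^4 ≡ 77^2 = 5929 ≡ 14
H^8 ≡ 14^2 = 196 ≡ 14
H^16 ≡ 14^2 = 196 ≡ 14
17 = 16 + 1, so H^17 ≡ 14·21 ≡ 21 (mod 91)

21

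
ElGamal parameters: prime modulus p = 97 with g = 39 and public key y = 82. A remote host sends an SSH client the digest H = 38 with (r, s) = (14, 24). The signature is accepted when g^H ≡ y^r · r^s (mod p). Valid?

Left side g^H mod p:
39^2 = 1521 ≡ 66
39^4 ≡ 66^2 = 4356 ≡ 88
39^8 ≡ 88^2 = 7744 ≡ 81
39^16 ≡ 81^2 = 6561 ≡ 62
39^32 ≡ 62^2 = 3844 ≡ 61
38 = 32 + 4 + 2, so 39^38 ≡ 61·88·66 ≡ 44 (mod 97)
Right side y^r · r^s mod p:
82^2 = 6724 ≡ 31
82^4 ≡ 31^2 = 961 ≡ 88
82^8 ≡ 88^2 = 7744 ≡ 81
14 = 8 + 4 + 2, so 82^14 ≡ 81·88·31 ≡ 2 (mod 97)
14^2 = 196 ≡ 2
14^4 ≡ 2^2 = 4
14^8 ≡ 4^2 = 16
14^16 ≡ 16^2 = 256 ≡ 62
24 = 16 + 8, so 14^24 ≡ 62·16 ≡ 22 (mod 97)
2·22 = 44 ≡ 44 (mod 97)
44 ≡ 44 (mod 97), so the signature is genuine.

yes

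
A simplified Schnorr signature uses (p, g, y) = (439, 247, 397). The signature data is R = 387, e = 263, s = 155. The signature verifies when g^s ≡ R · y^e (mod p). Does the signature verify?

does not verify

g^s mod p:
247^155 mod 439 = 418
R · y^e mod p:
397^263 mod 439 = 415
387·415 = 160605 ≡ 370 (mod 439)
418 ≠ 370; the check fails.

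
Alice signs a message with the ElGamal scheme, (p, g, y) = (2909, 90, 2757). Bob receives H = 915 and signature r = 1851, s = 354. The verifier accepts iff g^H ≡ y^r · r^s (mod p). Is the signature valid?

Left side g^H mod p:
90^915 mod 2909 = 659
Right side y^r · r^s mod p:
2757^1851 mod 2909 = 853
1851^354 mod 2909 = 1908
853·1908 = 1627524 ≡ 1393 (mod 2909)
659 ≠ 1393, so verification fails.

invalid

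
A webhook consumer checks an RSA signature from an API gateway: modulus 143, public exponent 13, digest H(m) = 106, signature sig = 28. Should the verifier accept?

accept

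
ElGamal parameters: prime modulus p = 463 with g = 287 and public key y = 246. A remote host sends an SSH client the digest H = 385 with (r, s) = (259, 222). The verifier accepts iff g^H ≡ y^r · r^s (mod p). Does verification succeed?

fails

Left side g^H mod p:
287^2 = 82369 ≡ 418
287^4 ≡ 418^2 = 174724 ≡ 173
287^8 ≡ 173^2 = 29929 ≡ 297
287^16 ≡ 297^2 = 88209 ≡ 239
287^32 ≡ 239^2 = 57121 ≡ 172
287^64 ≡ 172^2 = 29584 ≡ 415
287^128 ≡ 415^2 = 172225 ≡ 452
287^256 ≡ 452^2 = 204304 ≡ 121
385 = 256 + 128 + 1, so 287^385 ≡ 121·452·287 ≡ 441 (mod 463)
Right side y^r · r^s mod p:
246^2 = 60516 ≡ 326
246^4 ≡ 326^2 = 106276 ≡ 249
246^8 ≡ 249^2 = 62001 ≡ 422
246^16 ≡ 422^2 = 178084 ≡ 292
246^32 ≡ 292^2 = 85264 ≡ 72
246^64 ≡ 72^2 = 5184 ≡ 91
246^128 ≡ 91^2 = 8281 ≡ 410
246^256 ≡ 410^2 = 168100 ≡ 31
259 = 256 + 2 + 1, so 246^259 ≡ 31·326·246 ≡ 229 (mod 463)
259^2 = 67081 ≡ 409
259^4 ≡ 409^2 = 167281 ≡ 138
259^8 ≡ 138^2 = 19044 ≡ 61
259^16 ≡ 61^2 = 3721 ≡ 17
259^32 ≡ 17^2 = 289
259^64 ≡ 289^2 = 83521 ≡ 181
259^128 ≡ 181^2 = 32761 ≡ 351
222 = 128 + 64 + 16 + 8 + 4 + 2, so 259^222 ≡ 351·181·17·61·138·409 ≡ 65 (mod 463)
229·65 = 14885 ≡ 69 (mod 463)
441 ≠ 69, so verification fails.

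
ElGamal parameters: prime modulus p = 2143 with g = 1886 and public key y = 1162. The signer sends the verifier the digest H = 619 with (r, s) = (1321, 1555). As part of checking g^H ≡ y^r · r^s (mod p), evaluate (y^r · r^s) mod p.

1750

1162^2 = 1350244 ≡ 154
1162^4 ≡ 154^2 = 23716 ≡ 143
1162^8 ≡ 143^2 = 20449 ≡ 1162
1162^16 ≡ 1162^2 = 1350244 ≡ 154
1162^32 ≡ 154^2 = 23716 ≡ 143
1162^64 ≡ 143^2 = 20449 ≡ 1162
1162^128 ≡ 1162^2 = 1350244 ≡ 154
1162^256 ≡ 154^2 = 23716 ≡ 143
1162^512 ≡ 143^2 = 20449 ≡ 1162
1162^1024 ≡ 1162^2 = 1350244 ≡ 154
1321 = 1024 + 256 + 32 + 8 + 1, so 1162^1321 ≡ 154·143·143·1162·1162 ≡ 1155 (mod 2143)
1321^2 = 1745041 ≡ 639
1321^4 ≡ 639^2 = 408321 ≡ 1151
1321^8 ≡ 1151^2 = 1324801 ≡ 427
1321^16 ≡ 427^2 = 182329 ≡ 174
1321^32 ≡ 174^2 = 30276 ≡ 274
1321^64 ≡ 274^2 = 75076 ≡ 71
1321^128 ≡ 71^2 = 5041 ≡ 755
1321^256 ≡ 755^2 = 570025 ≡ 2130
1321^512 ≡ 2130^2 = 4536900 ≡ 169
1321^1024 ≡ 169^2 = 28561 ≡ 702
1555 = 1024 + 512 + 16 + 2 + 1, so 1321^1555 ≡ 702·169·174·639·1321 ≡ 1625 (mod 2143)
y^r · r^s ≡ 1155·1625 = 1876875 ≡ 1750 (mod 2143)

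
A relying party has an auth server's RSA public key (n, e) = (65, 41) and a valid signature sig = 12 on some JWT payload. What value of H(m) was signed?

sig^2 ≡ 12^2 = 144 ≡ 14
sig^4 ≡ 14^2 = 196 ≡ 1
sig^8 ≡ 1^2 = 1
sig^16 ≡ 1^2 = 1
sig^32 ≡ 1^2 = 1
41 = 32 + 8 + 1, so sig^41 ≡ 1·1·12 ≡ 12 (mod 65)

12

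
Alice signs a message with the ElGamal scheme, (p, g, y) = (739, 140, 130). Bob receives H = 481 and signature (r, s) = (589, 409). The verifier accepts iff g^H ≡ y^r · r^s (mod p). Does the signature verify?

Left side g^H mod p:
140^2 = 19600 ≡ 386
140^4 ≡ 386^2 = 148996 ≡ 457
140^8 ≡ 457^2 = 208849 ≡ 451
140^16 ≡ 451^2 = 203401 ≡ 176
140^32 ≡ 176^2 = 30976 ≡ 677
140^64 ≡ 677^2 = 458329 ≡ 149
140^128 ≡ 149^2 = 22201 ≡ 31
140^256 ≡ 31^2 = 961 ≡ 222
481 = 256 + 128 + 64 + 32 + 1, so 140^481 ≡ 222·31·149·677·140 ≡ 88 (mod 739)
Right side y^r · r^s mod p:
130^2 = 16900 ≡ 642
130^4 ≡ 642^2 = 412164 ≡ 541
130^8 ≡ 541^2 = 292681 ≡ 37
130^16 ≡ 37^2 = 1369 ≡ 630
130^32 ≡ 630^2 = 396900 ≡ 57
130^64 ≡ 57^2 = 3249 ≡ 293
130^128 ≡ 293^2 = 85849 ≡ 125
130^256 ≡ 125^2 = 15625 ≡ 106
130^512 ≡ 106^2 = 11236 ≡ 151
589 = 512 + 64 + 8 + 4 + 1, so 130^589 ≡ 151·293·37·541·130 ≡ 687 (mod 739)
589^2 = 346921 ≡ 330
589^4 ≡ 330^2 = 108900 ≡ 267
589^8 ≡ 267^2 = 71289 ≡ 345
589^16 ≡ 345^2 = 119025 ≡ 46
589^32 ≡ 46^2 = 2116 ≡ 638
589^64 ≡ 638^2 = 407044 ≡ 594
589^128 ≡ 594^2 = 352836 ≡ 333
589^256 ≡ 333^2 = 110889 ≡ 39
409 = 256 + 128 + 16 + 8 + 1, so 589^409 ≡ 39·333·46·345·589 ≡ 112 (mod 739)
687·112 = 76944 ≡ 88 (mod 739)
88 ≡ 88 (mod 739), so the signature is genuine.

verifies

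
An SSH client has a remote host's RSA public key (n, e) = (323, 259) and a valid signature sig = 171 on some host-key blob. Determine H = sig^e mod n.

171

Squares mod 323: sig^1≡171, sig^2≡171, sig^4≡171, sig^8≡171, sig^16≡171, sig^32≡171, sig^64≡171, sig^128≡171, sig^256≡171
259 = 256 + 2 + 1, so sig^259 ≡ 171·171·171 ≡ 171 (mod 323)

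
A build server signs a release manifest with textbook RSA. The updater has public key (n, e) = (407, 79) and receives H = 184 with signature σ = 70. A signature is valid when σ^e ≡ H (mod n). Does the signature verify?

σ^2 ≡ 70^2 = 4900 ≡ 16
σ^4 ≡ 16^2 = 256
σ^8 ≡ 256^2 = 65536 ≡ 9
σ^16 ≡ 9^2 = 81
σ^32 ≡ 81^2 = 6561 ≡ 49
σ^64 ≡ 49^2 = 2401 ≡ 366
79 = 64 + 8 + 4 + 2 + 1, so σ^79 ≡ 366·9·256·16·70 ≡ 377 (mod 407)
The recovered value 377 does not match the digest 184.

does not verify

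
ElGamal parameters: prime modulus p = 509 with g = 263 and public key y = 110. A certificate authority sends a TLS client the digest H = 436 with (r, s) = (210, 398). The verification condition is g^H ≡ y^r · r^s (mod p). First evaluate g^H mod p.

263^436 mod 509 = 439

439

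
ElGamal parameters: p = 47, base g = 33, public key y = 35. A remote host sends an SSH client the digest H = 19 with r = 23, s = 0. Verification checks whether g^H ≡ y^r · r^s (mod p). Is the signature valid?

invalid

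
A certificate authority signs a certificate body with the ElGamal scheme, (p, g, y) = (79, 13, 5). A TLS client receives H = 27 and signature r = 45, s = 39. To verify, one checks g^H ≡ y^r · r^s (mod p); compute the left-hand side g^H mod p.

Squares mod 79: 13^1≡13, 13^2≡11, 13^4≡42, 13^8≡26, 13^16≡44
27 = 16 + 8 + 2 + 1, so 13^27 ≡ 44·26·11·13 ≡ 62 (mod 79)

62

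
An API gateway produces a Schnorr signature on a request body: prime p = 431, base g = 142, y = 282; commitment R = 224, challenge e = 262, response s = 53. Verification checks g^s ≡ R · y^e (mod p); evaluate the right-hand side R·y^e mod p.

282^2 = 79524 ≡ 220
282^4 ≡ 220^2 = 48400 ≡ 128
282^8 ≡ 128^2 = 16384 ≡ 6
282^16 ≡ 6^2 = 36
282^32 ≡ 36^2 = 1296 ≡ 3
282^64 ≡ 3^2 = 9
282^128 ≡ 9^2 = 81
282^256 ≡ 81^2 = 6561 ≡ 96
262 = 256 + 4 + 2, so 282^262 ≡ 96·128·220 ≡ 128 (mod 431)
R · y^e ≡ 224·128 = 28672 ≡ 226 (mod 431)

226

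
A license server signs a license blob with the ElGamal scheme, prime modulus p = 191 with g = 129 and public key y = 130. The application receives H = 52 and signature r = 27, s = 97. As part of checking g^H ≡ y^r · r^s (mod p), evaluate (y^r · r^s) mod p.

130^2 = 16900 ≡ 92
130^4 ≡ 92^2 = 8464 ≡ 60
130^8 ≡ 60^2 = 3600 ≡ 162
130^16 ≡ 162^2 = 26244 ≡ 77
27 = 16 + 8 + 2 + 1, so 130^27 ≡ 77·162·92·130 ≡ 86 (mod 191)
27^2 = 729 ≡ 156
27^4 ≡ 156^2 = 24336 ≡ 79
27^8 ≡ 79^2 = 6241 ≡ 129
27^16 ≡ 129^2 = 16641 ≡ 24
27^32 ≡ 24^2 = 576 ≡ 3
27^64 ≡ 3^2 = 9
97 = 64 + 32 + 1, so 27^97 ≡ 9·3·27 ≡ 156 (mod 191)
y^r · r^s ≡ 86·156 = 13416 ≡ 46 (mod 191)

46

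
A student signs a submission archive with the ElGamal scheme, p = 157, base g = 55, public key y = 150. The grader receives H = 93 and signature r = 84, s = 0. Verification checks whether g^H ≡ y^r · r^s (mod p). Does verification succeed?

fails

Left side g^H mod p:
55^93 mod 157 = 59
Right side y^r · r^s mod p:
150^84 mod 157 = 101
84^0 mod 157 = 1
101·1 = 101 ≡ 101 (mod 157)
59 ≠ 101, so verification fails.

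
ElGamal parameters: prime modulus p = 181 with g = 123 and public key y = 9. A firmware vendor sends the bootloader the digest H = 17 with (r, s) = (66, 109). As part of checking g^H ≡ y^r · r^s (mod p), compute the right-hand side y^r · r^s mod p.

Squares mod 181: 9^1≡9, 9^2≡81, 9^4≡45, 9^8≡34, 9^16≡70, 9^32≡13, 9^64≡169
66 = 64 + 2, so 9^66 ≡ 169·81 ≡ 114 (mod 181)
Squares mod 181: 66^1≡66, 66^2≡12, 66^4≡144, 66^8≡102, 66^16≡87, 66^32≡148, 66^64≡3
109 = 64 + 32 + 8 + 4 + 1, so 66^109 ≡ 3·148·102·144·66 ≡ 57 (mod 181)
y^r · r^s ≡ 114·57 = 6498 ≡ 163 (mod 181)

163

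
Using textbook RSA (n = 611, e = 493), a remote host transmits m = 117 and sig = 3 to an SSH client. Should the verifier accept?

reject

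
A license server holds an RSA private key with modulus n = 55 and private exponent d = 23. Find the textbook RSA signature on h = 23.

12

Squares mod 55: h^1≡23, h^2≡34, h^4≡1, h^8≡1, h^16≡1
23 = 16 + 4 + 2 + 1, so h^23 ≡ 1·1·34·23 ≡ 12 (mod 55)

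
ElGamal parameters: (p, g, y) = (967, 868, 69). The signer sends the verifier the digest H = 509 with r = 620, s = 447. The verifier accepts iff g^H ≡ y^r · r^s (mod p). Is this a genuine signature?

genuine

Left side g^H mod p:
868^2 = 753424 ≡ 131
868^4 ≡ 131^2 = 17161 ≡ 722
868^8 ≡ 722^2 = 521284 ≡ 71
868^16 ≡ 71^2 = 5041 ≡ 206
868^32 ≡ 206^2 = 42436 ≡ 855
868^64 ≡ 855^2 = 731025 ≡ 940
868^128 ≡ 940^2 = 883600 ≡ 729
868^256 ≡ 729^2 = 531441 ≡ 558
509 = 256 + 128 + 64 + 32 + 16 + 8 + 4 + 1, so 868^509 ≡ 558·729·940·855·206·71·722·868 ≡ 588 (mod 967)
Right side y^r · r^s mod p:
69^2 = 4761 ≡ 893
69^4 ≡ 893^2 = 797449 ≡ 641
69^8 ≡ 641^2 = 410881 ≡ 873
69^16 ≡ 873^2 = 762129 ≡ 133
69^32 ≡ 133^2 = 17689 ≡ 283
69^64 ≡ 283^2 = 80089 ≡ 795
69^128 ≡ 795^2 = 632025 ≡ 574
69^256 ≡ 574^2 = 329476 ≡ 696
69^512 ≡ 696^2 = 484416 ≡ 916
620 = 512 + 64 + 32 + 8 + 4, so 69^620 ≡ 916·795·283·873·641 ≡ 953 (mod 967)
620^2 = 384400 ≡ 501
620^4 ≡ 501^2 = 251001 ≡ 548
620^8 ≡ 548^2 = 300304 ≡ 534
620^16 ≡ 534^2 = 285156 ≡ 858
620^32 ≡ 858^2 = 736164 ≡ 277
620^64 ≡ 277^2 = 76729 ≡ 336
620^128 ≡ 336^2 = 112896 ≡ 724
620^256 ≡ 724^2 = 524176 ≡ 62
447 = 256 + 128 + 32 + 16 + 8 + 4 + 2 + 1, so 620^447 ≡ 62·724·277·858·534·548·501·620 ≡ 925 (mod 967)
953·925 = 881525 ≡ 588 (mod 967)
588 ≡ 588 (mod 967), so the signature is genuine.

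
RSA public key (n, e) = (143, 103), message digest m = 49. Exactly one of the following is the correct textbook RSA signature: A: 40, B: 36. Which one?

Candidate A: Squares mod 143: 40^1≡40, 40^2≡27, 40^4≡14, 40^8≡53, 40^16≡92, 40^32≡27, 40^64≡14; 103 = 64 + 32 + 4 + 2 + 1, so 40^103 ≡ 14·27·14·27·40 ≡ 79 (mod 143)
Candidate B: Squares mod 143: 36^1≡36, 36^2≡9, 36^4≡81, 36^8≡126, 36^16≡3, 36^32≡9, 36^64≡81; 103 = 64 + 32 + 4 + 2 + 1, so 36^103 ≡ 81·9·81·9·36 ≡ 49 (mod 143)
  → matches m = 49

B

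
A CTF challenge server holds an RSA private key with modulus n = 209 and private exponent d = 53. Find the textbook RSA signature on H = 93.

180

H^2 ≡ 93^2 = 8649 ≡ 80
H^4 ≡ 80^2 = 6400 ≡ 130
H^8 ≡ 130^2 = 16900 ≡ 180
H^16 ≡ 180^2 = 32400 ≡ 5
H^32 ≡ 5^2 = 25
53 = 32 + 16 + 4 + 1, so H^53 ≡ 25·5·130·93 ≡ 180 (mod 209)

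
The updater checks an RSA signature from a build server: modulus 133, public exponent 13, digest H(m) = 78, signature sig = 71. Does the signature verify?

sig^2 ≡ 71^2 = 5041 ≡ 120
sig^4 ≡ 120^2 = 14400 ≡ 36
sig^8 ≡ 36^2 = 1296 ≡ 99
13 = 8 + 4 + 1, so sig^13 ≡ 99·36·71 ≡ 78 (mod 133)
sig^13 mod 133 = 78 matches H(m).

verifies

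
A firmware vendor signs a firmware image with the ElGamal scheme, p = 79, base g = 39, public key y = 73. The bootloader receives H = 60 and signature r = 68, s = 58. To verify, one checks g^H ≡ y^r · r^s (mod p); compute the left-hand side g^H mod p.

22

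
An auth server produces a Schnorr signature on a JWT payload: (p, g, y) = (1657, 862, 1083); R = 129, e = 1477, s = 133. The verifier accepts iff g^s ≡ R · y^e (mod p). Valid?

no

g^s mod p:
862^133 mod 1657 = 1451
R · y^e mod p:
1083^1477 mod 1657 = 631
129·631 = 81399 ≡ 206 (mod 1657)
1451 ≠ 206; the check fails.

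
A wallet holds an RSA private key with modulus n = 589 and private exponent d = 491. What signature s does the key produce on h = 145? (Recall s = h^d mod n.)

198

Squares mod 589: h^1≡145, h^2≡410, h^4≡235, h^8≡448, h^16≡444, h^32≡410, h^64≡235, h^128≡448, h^256≡444
491 = 256 + 128 + 64 + 32 + 8 + 2 + 1, so h^491 ≡ 444·448·235·410·448·410·145 ≡ 198 (mod 589)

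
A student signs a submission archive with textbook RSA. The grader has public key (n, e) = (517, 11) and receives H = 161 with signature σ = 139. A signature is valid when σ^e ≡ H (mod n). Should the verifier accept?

σ^2 ≡ 139^2 = 19321 ≡ 192
σ^4 ≡ 192^2 = 36864 ≡ 157
σ^8 ≡ 157^2 = 24649 ≡ 350
11 = 8 + 2 + 1, so σ^11 ≡ 350·192·139 ≡ 161 (mod 517)
161 = H, so the signature checks out.

accept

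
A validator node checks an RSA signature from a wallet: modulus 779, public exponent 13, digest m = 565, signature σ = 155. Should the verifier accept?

σ^13 mod 779 = 565
565 = m, so the signature checks out.

accept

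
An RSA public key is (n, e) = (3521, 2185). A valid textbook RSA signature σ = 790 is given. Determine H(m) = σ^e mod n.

σ^2 ≡ 790^2 = 624100 ≡ 883
σ^4 ≡ 883^2 = 779689 ≡ 1548
σ^8 ≡ 1548^2 = 2396304 ≡ 2024
σ^16 ≡ 2024^2 = 4096576 ≡ 1653
σ^32 ≡ 1653^2 = 2732409 ≡ 113
σ^64 ≡ 113^2 = 12769 ≡ 2206
σ^128 ≡ 2206^2 = 4866436 ≡ 414
σ^256 ≡ 414^2 = 171396 ≡ 2388
σ^512 ≡ 2388^2 = 5702544 ≡ 2045
σ^1024 ≡ 2045^2 = 4182025 ≡ 2598
σ^2048 ≡ 2598^2 = 6749604 ≡ 3368
2185 = 2048 + 128 + 8 + 1, so σ^2185 ≡ 3368·414·2024·790 ≡ 1252 (mod 3521)

1252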